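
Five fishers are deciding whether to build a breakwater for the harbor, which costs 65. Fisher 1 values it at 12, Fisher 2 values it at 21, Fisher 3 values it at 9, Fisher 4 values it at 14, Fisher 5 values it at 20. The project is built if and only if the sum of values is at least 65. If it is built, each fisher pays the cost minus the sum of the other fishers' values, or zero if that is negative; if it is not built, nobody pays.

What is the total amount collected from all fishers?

23

Total value 76 ≥ cost 65, so it is built.
Fisher 1: others sum to 64; max(0, 65 - 64) = 1.
Fisher 2: others sum to 55; max(0, 65 - 55) = 10.
Fisher 3: others sum to 67; max(0, 65 - 67) = 0.
Fisher 4: others sum to 62; max(0, 65 - 62) = 3.
Fisher 5: others sum to 56; max(0, 65 - 56) = 9.
Total collected = 1 + 10 + 0 + 3 + 9 = 23.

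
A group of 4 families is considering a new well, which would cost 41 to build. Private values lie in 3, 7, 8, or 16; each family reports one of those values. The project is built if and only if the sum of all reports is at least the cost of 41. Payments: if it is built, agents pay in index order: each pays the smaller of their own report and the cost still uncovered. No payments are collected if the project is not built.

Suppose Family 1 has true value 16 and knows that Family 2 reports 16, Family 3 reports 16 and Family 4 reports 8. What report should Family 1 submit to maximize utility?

Report 3: project built, pays 3, utility 16 - 3 = 13.
Report 7: project built, pays 7, utility 16 - 7 = 9.
Report 8: project built, pays 8, utility 16 - 8 = 8.
Report 16: project built, pays 16, utility 16 - 16 = 0.
The best choice is 3 with utility 13.

3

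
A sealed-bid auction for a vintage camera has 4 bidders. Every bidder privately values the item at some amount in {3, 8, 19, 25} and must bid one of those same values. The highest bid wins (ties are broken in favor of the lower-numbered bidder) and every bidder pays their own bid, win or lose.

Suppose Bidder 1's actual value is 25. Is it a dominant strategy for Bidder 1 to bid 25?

No

Consider the case where Bidder 2 bids 3, Bidder 3 bids 3 and Bidder 4 bids 3.
Truthful bid 25: wins, pays 25, utility 25 - 25 = 0.
Bid 3 instead: wins, pays 3, utility 25 - 3 = 22.
Since 22 > 0, bidding 3 is strictly better here, so truthful bidding is not dominant.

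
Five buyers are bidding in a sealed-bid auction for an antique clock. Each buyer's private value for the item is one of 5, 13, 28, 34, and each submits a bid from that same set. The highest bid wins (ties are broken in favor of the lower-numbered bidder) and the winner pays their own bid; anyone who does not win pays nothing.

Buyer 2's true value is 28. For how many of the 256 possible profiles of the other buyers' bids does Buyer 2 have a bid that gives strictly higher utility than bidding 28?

8

Others bid (5, 5, 5, 5): truth gives 0; bid 13 gives 15 > 0. Violating.
Others bid (5, 5, 5, 13): truth gives 0; bid 13 gives 15 > 0. Violating.
Others bid (5, 5, 13, 5): truth gives 0; bid 13 gives 15 > 0. Violating.
Others bid (5, 5, 13, 13): truth gives 0; bid 13 gives 15 > 0. Violating.
Others bid (5, 5, 5, 28): truth gives 0; no alternative beats it.
Others bid (5, 5, 5, 34): truth gives 0; no alternative beats it.
(Checking all 256 profiles: 8 have a profitable deviation, 248 do not.)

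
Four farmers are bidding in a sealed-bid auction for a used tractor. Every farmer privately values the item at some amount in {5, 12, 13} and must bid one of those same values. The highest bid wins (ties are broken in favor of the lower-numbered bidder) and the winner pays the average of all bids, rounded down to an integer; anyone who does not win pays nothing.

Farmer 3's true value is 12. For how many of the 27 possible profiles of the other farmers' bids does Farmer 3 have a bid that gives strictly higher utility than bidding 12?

8

Others bid (5, 5, 13): truth gives 0; bid 13 gives 3 > 0. Violating.
Others bid (5, 12, 5): truth gives 0; bid 13 gives 4 > 0. Violating.
Others bid (5, 12, 12): truth gives 0; bid 13 gives 2 > 0. Violating.
Others bid (5, 12, 13): truth gives 0; bid 13 gives 2 > 0. Violating.
Others bid (5, 5, 5): truth gives 6; no alternative beats it.
Others bid (5, 5, 12): truth gives 4; no alternative beats it.
(Checking all 27 profiles: 8 have a profitable deviation, 19 do not.)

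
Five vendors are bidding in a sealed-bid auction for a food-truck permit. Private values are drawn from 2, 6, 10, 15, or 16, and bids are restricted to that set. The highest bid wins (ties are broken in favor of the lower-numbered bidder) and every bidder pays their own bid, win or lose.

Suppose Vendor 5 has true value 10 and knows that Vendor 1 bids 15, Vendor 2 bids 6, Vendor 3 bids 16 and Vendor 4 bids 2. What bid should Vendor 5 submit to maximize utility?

Bid 2: loses but pays 2, utility -2.
Bid 6: loses but pays 6, utility -6.
Bid 10: loses but pays 10, utility -10.
Bid 15: loses but pays 15, utility -15.
Bid 16: loses but pays 16, utility -16.
The best choice is 2 with utility -2.

2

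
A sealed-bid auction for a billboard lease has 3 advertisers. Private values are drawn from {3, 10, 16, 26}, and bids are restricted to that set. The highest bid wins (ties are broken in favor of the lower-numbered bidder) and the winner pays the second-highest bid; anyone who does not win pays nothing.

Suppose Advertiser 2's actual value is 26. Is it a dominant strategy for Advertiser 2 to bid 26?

Yes

Check each profile of the others' bids and compare truth against every alternative bid.
Others bid (16, 3): truth gives 10, best alternative gives 0.
Others bid (16, 10): truth gives 10, best alternative gives 0.
Others bid (16, 16): truth gives 10, best alternative gives 0.
Others bid (3, 3): truth gives 23, best alternative gives 23.
Others bid (3, 10): truth gives 16, best alternative gives 16.
Others bid (10, 3): truth gives 16, best alternative gives 16.
(Remaining 10 profiles checked similarly; truth is weakly best in each.)
In every case the truthful bid is at least as good as any alternative, so it is a dominant strategy.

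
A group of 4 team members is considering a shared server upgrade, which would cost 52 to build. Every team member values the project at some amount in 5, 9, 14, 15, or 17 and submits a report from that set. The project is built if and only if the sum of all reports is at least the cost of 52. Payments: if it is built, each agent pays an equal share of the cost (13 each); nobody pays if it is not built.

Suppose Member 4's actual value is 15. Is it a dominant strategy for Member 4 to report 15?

Consider the case where Member 1 reports 5, Member 2 reports 14 and Member 3 reports 17.
Truthful report 15: project not built, utility 0.
Report 17 instead: project built, pays 13, utility 15 - 13 = 2.
Since 2 > 0, reporting 17 is strictly better here, so truthful reporting is not dominant.

No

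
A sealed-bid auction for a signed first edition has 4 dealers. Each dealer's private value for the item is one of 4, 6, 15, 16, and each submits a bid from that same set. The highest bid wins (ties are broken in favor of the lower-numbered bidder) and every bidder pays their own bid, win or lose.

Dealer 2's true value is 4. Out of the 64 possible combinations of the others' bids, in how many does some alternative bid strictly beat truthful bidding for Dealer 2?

Others bid (4, 4, 4): truth gives -4; bid 6 gives -2 > -4. Violating.
Others bid (4, 4, 6): truth gives -4; bid 6 gives -2 > -4. Violating.
Others bid (4, 6, 4): truth gives -4; bid 6 gives -2 > -4. Violating.
Others bid (4, 6, 6): truth gives -4; bid 6 gives -2 > -4. Violating.
Others bid (4, 4, 15): truth gives -4; no alternative beats it.
Others bid (4, 4, 16): truth gives -4; no alternative beats it.
(Checking all 64 profiles: 4 have a profitable deviation, 60 do not.)

4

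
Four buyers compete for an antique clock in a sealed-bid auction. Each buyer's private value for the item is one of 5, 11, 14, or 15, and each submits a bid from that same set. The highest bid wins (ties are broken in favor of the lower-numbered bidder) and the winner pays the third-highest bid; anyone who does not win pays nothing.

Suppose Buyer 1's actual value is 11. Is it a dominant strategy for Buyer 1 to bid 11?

No

Consider the case where Buyer 2 bids 5, Buyer 3 bids 5 and Buyer 4 bids 14.
Truthful bid 11: loses, pays 0, utility 0.
Bid 14 instead: wins, pays 5, utility 11 - 5 = 6.
Since 6 > 0, bidding 14 is strictly better here, so truthful bidding is not dominant.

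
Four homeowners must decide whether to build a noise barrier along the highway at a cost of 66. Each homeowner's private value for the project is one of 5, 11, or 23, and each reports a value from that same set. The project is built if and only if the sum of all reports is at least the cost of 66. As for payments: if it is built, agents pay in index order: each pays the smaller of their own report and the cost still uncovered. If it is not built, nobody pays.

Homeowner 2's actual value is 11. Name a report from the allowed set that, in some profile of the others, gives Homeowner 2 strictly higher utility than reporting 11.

Suppose Homeowner 1 reports 23, Homeowner 3 reports 23 and Homeowner 4 reports 23.
Report 11: project built, pays 11, utility 11 - 11 = 0.
Report 5: project built, pays 5, utility 11 - 5 = 6.
So reporting 5 beats truth here (6 > 0).

5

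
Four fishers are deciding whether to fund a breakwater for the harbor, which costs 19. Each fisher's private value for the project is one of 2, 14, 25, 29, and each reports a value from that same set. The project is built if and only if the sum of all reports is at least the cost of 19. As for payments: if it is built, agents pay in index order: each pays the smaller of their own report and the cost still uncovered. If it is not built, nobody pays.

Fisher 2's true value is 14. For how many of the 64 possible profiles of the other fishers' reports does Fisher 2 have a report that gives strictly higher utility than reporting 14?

31

Others report (2, 2, 14): truth gives 0; report 2 gives 12 > 0. Violating.
Others report (2, 2, 25): truth gives 0; report 2 gives 12 > 0. Violating.
Others report (2, 2, 29): truth gives 0; report 2 gives 12 > 0. Violating.
Others report (2, 14, 2): truth gives 0; report 2 gives 12 > 0. Violating.
Others report (2, 2, 2): truth gives 0; no alternative beats it.
Others report (25, 2, 2): truth gives 14; no alternative beats it.
(Checking all 64 profiles: 31 have a profitable deviation, 33 do not.)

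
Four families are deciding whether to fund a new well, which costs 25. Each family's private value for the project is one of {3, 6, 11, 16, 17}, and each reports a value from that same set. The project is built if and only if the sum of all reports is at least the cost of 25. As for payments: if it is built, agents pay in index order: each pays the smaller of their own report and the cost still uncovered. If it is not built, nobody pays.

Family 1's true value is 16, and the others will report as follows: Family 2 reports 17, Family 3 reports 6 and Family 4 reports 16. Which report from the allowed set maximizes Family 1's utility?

3

Report 3: project built, pays 3, utility 16 - 3 = 13.
Report 6: project built, pays 6, utility 16 - 6 = 10.
Report 11: project built, pays 11, utility 16 - 11 = 5.
Report 16: project built, pays 16, utility 16 - 16 = 0.
Report 17: project built, pays 17, utility 16 - 17 = -1.
The best choice is 3 with utility 13.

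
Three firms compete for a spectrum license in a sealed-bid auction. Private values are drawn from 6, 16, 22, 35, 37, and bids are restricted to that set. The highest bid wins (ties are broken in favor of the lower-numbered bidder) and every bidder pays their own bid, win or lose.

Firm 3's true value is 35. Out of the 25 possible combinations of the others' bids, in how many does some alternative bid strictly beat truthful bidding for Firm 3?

20

Others bid (6, 6): truth gives 0; bid 16 gives 19 > 0. Violating.
Others bid (6, 16): truth gives 0; bid 22 gives 13 > 0. Violating.
Others bid (6, 35): truth gives -35; bid 37 gives -2 > -35. Violating.
Others bid (6, 37): truth gives -35; bid 6 gives -6 > -35. Violating.
Others bid (6, 22): truth gives 0; no alternative beats it.
Others bid (16, 22): truth gives 0; no alternative beats it.
(Checking all 25 profiles: 20 have a profitable deviation, 5 do not.)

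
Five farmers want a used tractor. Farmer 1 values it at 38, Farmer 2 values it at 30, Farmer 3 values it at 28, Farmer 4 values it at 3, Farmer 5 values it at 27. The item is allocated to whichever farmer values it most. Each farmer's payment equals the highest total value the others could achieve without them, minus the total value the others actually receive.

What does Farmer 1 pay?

30

Farmer 1 has the highest value and receives the item.
Without Farmer 1, the item would go to the next-highest value, 30, so the others could achieve 30.
With Farmer 1 present and winning, the others receive nothing, so their total is 0.
Payment = 30 - 0 = 30.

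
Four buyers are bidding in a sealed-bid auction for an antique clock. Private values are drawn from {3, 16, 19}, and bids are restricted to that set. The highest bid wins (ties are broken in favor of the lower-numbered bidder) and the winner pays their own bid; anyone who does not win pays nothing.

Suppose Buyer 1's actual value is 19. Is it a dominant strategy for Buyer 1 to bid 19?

Consider the case where Buyer 2 bids 3, Buyer 3 bids 3 and Buyer 4 bids 3.
Truthful bid 19: wins, pays 19, utility 19 - 19 = 0.
Bid 3 instead: wins, pays 3, utility 19 - 3 = 16.
Since 16 > 0, bidding 3 is strictly better here, so truthful bidding is not dominant.

No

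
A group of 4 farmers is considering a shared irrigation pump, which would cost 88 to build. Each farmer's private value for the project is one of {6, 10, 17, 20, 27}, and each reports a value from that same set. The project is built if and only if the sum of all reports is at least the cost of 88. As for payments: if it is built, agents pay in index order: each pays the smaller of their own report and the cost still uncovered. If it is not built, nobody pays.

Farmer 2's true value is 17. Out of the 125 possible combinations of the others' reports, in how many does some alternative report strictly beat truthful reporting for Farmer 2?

1

Others report (27, 27, 27): truth gives 0; report 10 gives 7 > 0. Violating.
Others report (6, 6, 6): truth gives 0; no alternative beats it.
Others report (6, 6, 10): truth gives 0; no alternative beats it.
(Checking all 125 profiles: 1 has a profitable deviation, 124 do not.)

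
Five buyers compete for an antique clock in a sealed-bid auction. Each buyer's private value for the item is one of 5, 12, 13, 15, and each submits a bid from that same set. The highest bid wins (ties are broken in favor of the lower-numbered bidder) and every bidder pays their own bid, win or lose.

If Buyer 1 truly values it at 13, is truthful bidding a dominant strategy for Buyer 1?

Consider the case where Buyer 2 bids 5, Buyer 3 bids 5, Buyer 4 bids 5 and Buyer 5 bids 5.
Truthful bid 13: wins, pays 13, utility 13 - 13 = 0.
Bid 5 instead: wins, pays 5, utility 13 - 5 = 8.
Since 8 > 0, bidding 5 is strictly better here, so truthful bidding is not dominant.

No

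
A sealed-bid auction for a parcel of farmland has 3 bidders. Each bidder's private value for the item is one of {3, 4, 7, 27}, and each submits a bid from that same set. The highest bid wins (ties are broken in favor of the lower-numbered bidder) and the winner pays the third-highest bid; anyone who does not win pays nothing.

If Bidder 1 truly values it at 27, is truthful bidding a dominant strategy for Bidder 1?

Yes

Check each profile of the others' bids and compare truth against every alternative bid.
Others bid (3, 27): truth gives 24, best alternative gives 0.
Others bid (27, 3): truth gives 24, best alternative gives 0.
Others bid (4, 27): truth gives 23, best alternative gives 0.
Others bid (27, 4): truth gives 23, best alternative gives 0.
Others bid (7, 27): truth gives 20, best alternative gives 0.
Others bid (27, 7): truth gives 20, best alternative gives 0.
(Remaining 10 profiles checked similarly; truth is weakly best in each.)
In every case the truthful bid is at least as good as any alternative, so it is a dominant strategy.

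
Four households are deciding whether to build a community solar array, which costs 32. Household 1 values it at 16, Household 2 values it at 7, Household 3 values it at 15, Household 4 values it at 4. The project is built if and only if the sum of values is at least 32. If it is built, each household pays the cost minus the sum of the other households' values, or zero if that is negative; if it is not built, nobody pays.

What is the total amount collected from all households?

11

Total value 42 ≥ cost 32, so it is built.
Household 1: others sum to 26; max(0, 32 - 26) = 6.
Household 2: others sum to 35; max(0, 32 - 35) = 0.
Household 3: others sum to 27; max(0, 32 - 27) = 5.
Household 4: others sum to 38; max(0, 32 - 38) = 0.
Total collected = 6 + 0 + 5 + 0 = 11.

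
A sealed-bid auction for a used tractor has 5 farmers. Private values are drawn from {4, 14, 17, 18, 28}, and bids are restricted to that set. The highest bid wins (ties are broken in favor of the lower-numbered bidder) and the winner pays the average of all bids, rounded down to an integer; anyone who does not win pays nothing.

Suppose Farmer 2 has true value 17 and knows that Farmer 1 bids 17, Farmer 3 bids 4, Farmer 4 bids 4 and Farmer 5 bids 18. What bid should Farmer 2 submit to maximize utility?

18

Bid 4: loses, pays 0, utility 0.
Bid 14: loses, pays 0, utility 0.
Bid 17: loses, pays 0, utility 0.
Bid 18: wins, pays 12, utility 17 - 12 = 5.
Bid 28: wins, pays 14, utility 17 - 14 = 3.
The best choice is 18 with utility 5.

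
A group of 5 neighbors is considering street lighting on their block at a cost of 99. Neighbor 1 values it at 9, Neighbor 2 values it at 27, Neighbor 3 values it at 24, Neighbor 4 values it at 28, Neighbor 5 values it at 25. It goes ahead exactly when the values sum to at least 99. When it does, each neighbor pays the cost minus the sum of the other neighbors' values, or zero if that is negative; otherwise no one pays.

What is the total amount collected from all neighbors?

48

Total value 113 ≥ cost 99, so it is built.
Neighbor 1: others sum to 104; max(0, 99 - 104) = 0.
Neighbor 2: others sum to 86; max(0, 99 - 86) = 13.
Neighbor 3: others sum to 89; max(0, 99 - 89) = 10.
Neighbor 4: others sum to 85; max(0, 99 - 85) = 14.
Neighbor 5: others sum to 88; max(0, 99 - 88) = 11.
Total collected = 0 + 13 + 10 + 14 + 11 = 48.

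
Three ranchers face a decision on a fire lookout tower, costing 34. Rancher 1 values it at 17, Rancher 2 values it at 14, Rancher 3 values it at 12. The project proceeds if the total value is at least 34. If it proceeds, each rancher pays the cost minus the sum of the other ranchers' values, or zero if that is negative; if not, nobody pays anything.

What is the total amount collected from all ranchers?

16

Total value 43 ≥ cost 34, so it is built.
Rancher 1: others sum to 26; max(0, 34 - 26) = 8.
Rancher 2: others sum to 29; max(0, 34 - 29) = 5.
Rancher 3: others sum to 31; max(0, 34 - 31) = 3.
Total collected = 8 + 5 + 3 = 16.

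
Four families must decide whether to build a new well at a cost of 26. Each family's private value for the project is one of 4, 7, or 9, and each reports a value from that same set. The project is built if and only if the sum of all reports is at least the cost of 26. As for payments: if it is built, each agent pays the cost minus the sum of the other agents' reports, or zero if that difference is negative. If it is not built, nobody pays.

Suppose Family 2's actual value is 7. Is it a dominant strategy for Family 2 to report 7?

Yes

Check each profile of the others' reports and compare truth against every alternative report.
Others report (9, 9, 9): truth gives 7, best alternative gives 7.
Others report (7, 9, 9): truth gives 6, best alternative gives 6.
Others report (9, 7, 9): truth gives 6, best alternative gives 6.
Others report (9, 9, 7): truth gives 6, best alternative gives 6.
Others report (7, 7, 9): truth gives 4, best alternative gives 4.
Others report (7, 9, 7): truth gives 4, best alternative gives 4.
(Remaining 21 profiles checked similarly; truth is weakly best in each.)
In every case the truthful report is at least as good as any alternative, so it is a dominant strategy.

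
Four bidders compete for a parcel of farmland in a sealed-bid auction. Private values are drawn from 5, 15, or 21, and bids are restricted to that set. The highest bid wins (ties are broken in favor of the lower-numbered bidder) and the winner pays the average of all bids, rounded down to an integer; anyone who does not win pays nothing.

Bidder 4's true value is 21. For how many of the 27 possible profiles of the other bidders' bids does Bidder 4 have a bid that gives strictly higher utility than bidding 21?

1

Others bid (5, 5, 5): truth gives 12; bid 15 gives 14 > 12. Violating.
Others bid (5, 5, 15): truth gives 10; no alternative beats it.
Others bid (5, 5, 21): truth gives 0; no alternative beats it.
(Checking all 27 profiles: 1 has a profitable deviation, 26 do not.)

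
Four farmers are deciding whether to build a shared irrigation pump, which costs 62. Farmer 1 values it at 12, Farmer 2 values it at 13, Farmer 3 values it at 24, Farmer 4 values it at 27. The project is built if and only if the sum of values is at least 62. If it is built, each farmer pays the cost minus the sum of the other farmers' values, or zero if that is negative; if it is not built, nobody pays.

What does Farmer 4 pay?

13

Total value 76 ≥ cost 62, so the project is built.
The other farmers' values sum to 49.
Cost minus that sum is 62 - 49 = 13.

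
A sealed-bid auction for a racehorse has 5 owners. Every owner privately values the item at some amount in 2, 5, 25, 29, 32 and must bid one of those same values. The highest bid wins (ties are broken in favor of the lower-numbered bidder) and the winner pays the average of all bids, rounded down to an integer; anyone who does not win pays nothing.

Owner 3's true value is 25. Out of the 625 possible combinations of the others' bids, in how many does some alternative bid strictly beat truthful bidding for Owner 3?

Others bid (2, 2, 2, 2): truth gives 19; bid 5 gives 23 > 19. Violating.
Others bid (2, 2, 2, 5): truth gives 18; bid 5 gives 22 > 18. Violating.
Others bid (2, 2, 2, 29): truth gives 0; bid 29 gives 13 > 0. Violating.
Others bid (2, 2, 2, 32): truth gives 0; bid 32 gives 11 > 0. Violating.
Others bid (2, 2, 2, 25): truth gives 14; no alternative beats it.
Others bid (2, 2, 5, 25): truth gives 14; no alternative beats it.
(Checking all 625 profiles: 320 have a profitable deviation, 305 do not.)

320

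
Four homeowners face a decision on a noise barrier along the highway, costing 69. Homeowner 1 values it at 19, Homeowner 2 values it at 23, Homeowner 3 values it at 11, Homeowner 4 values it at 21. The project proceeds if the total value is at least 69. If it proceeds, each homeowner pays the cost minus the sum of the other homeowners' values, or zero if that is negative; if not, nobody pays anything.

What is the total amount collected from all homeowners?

Total value 74 ≥ cost 69, so it is built.
Homeowner 1: others sum to 55; max(0, 69 - 55) = 14.
Homeowner 2: others sum to 51; max(0, 69 - 51) = 18.
Homeowner 3: others sum to 63; max(0, 69 - 63) = 6.
Homeowner 4: others sum to 53; max(0, 69 - 53) = 16.
Total collected = 14 + 18 + 6 + 16 = 54.

54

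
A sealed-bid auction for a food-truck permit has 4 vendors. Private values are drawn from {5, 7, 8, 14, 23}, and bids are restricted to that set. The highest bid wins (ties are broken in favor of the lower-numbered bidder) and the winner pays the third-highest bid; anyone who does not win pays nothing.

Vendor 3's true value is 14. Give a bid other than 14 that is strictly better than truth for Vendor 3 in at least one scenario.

Suppose Vendor 1 bids 5, Vendor 2 bids 5 and Vendor 4 bids 23.
Bid 14: loses, pays 0, utility 0.
Bid 23: wins, pays 5, utility 14 - 5 = 9.
So bidding 23 beats truth here (9 > 0).

23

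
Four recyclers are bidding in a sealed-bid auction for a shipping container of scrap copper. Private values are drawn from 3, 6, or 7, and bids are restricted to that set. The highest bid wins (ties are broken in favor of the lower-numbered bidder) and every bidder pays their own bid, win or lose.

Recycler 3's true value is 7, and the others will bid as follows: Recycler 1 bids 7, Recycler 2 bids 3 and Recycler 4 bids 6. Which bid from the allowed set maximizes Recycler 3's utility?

3

Bid 3: loses but pays 3, utility -3.
Bid 6: loses but pays 6, utility -6.
Bid 7: loses but pays 7, utility -7.
The best choice is 3 with utility -3.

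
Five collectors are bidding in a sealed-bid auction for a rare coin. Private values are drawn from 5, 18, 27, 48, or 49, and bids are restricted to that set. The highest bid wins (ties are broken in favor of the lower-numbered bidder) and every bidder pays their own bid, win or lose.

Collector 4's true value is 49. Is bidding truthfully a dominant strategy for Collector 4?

No

Consider the case where Collector 1 bids 5, Collector 2 bids 5, Collector 3 bids 5 and Collector 5 bids 5.
Truthful bid 49: wins, pays 49, utility 49 - 49 = 0.
Bid 18 instead: wins, pays 18, utility 49 - 18 = 31.
Since 31 > 0, bidding 18 is strictly better here, so truthful bidding is not dominant.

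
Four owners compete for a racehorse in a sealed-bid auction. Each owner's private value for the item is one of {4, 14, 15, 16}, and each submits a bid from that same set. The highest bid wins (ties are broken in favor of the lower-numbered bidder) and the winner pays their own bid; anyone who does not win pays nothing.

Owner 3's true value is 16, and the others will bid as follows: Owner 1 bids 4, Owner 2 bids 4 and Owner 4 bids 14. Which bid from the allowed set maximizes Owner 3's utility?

Bid 4: loses, pays 0, utility 0.
Bid 14: wins, pays 14, utility 16 - 14 = 2.
Bid 15: wins, pays 15, utility 16 - 15 = 1.
Bid 16: wins, pays 16, utility 16 - 16 = 0.
The best choice is 14 with utility 2.

14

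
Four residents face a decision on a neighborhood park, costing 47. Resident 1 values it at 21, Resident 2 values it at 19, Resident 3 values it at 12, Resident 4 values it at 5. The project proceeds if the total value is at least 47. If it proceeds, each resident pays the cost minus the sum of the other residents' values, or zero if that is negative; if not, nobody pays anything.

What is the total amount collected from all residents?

22

Total value 57 ≥ cost 47, so it is built.
Resident 1: others sum to 36; max(0, 47 - 36) = 11.
Resident 2: others sum to 38; max(0, 47 - 38) = 9.
Resident 3: others sum to 45; max(0, 47 - 45) = 2.
Resident 4: others sum to 52; max(0, 47 - 52) = 0.
Total collected = 11 + 9 + 2 + 0 = 22.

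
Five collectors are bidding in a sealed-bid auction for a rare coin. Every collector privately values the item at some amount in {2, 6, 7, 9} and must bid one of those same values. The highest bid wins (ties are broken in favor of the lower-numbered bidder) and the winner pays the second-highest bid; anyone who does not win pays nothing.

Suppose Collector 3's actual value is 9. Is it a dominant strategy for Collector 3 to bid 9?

Yes

Check each profile of the others' bids and compare truth against every alternative bid.
Others bid (2, 7, 2, 2): truth gives 2, best alternative gives 0.
Others bid (2, 7, 2, 6): truth gives 2, best alternative gives 0.
Others bid (2, 7, 2, 7): truth gives 2, best alternative gives 0.
Others bid (2, 7, 6, 2): truth gives 2, best alternative gives 0.
Others bid (2, 7, 6, 6): truth gives 2, best alternative gives 0.
Others bid (2, 7, 6, 7): truth gives 2, best alternative gives 0.
(Remaining 250 profiles checked similarly; truth is weakly best in each.)
In every case the truthful bid is at least as good as any alternative, so it is a dominant strategy.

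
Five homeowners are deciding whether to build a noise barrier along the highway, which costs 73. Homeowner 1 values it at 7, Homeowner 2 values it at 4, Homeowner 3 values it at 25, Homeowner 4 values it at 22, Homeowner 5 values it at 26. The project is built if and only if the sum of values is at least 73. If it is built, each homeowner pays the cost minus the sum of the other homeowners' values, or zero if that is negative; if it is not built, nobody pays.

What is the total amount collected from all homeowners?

40

Total value 84 ≥ cost 73, so it is built.
Homeowner 1: others sum to 77; max(0, 73 - 77) = 0.
Homeowner 2: others sum to 80; max(0, 73 - 80) = 0.
Homeowner 3: others sum to 59; max(0, 73 - 59) = 14.
Homeowner 4: others sum to 62; max(0, 73 - 62) = 11.
Homeowner 5: others sum to 58; max(0, 73 - 58) = 15.
Total collected = 0 + 0 + 14 + 11 + 15 = 40.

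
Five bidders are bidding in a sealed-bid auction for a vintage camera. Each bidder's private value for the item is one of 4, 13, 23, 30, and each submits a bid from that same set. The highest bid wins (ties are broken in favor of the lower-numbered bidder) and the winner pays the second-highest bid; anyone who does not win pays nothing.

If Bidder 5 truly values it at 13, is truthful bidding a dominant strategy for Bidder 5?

Yes

Check each profile of the others' bids and compare truth against every alternative bid.
Others bid (4, 4, 4, 4): truth gives 9, best alternative gives 9.
Others bid (4, 4, 4, 13): truth gives 0, best alternative gives 0.
Others bid (4, 4, 4, 23): truth gives 0, best alternative gives 0.
Others bid (4, 4, 4, 30): truth gives 0, best alternative gives 0.
Others bid (4, 4, 13, 4): truth gives 0, best alternative gives 0.
Others bid (4, 4, 13, 13): truth gives 0, best alternative gives 0.
(Remaining 250 profiles checked similarly; truth is weakly best in each.)
In every case the truthful bid is at least as good as any alternative, so it is a dominant strategy.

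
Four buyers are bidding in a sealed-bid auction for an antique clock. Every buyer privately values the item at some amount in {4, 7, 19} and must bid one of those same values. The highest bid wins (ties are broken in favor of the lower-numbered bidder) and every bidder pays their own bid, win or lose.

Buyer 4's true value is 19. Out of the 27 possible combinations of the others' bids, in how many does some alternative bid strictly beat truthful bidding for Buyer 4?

Others bid (4, 4, 4): truth gives 0; bid 7 gives 12 > 0. Violating.
Others bid (4, 4, 19): truth gives -19; bid 4 gives -4 > -19. Violating.
Others bid (4, 7, 19): truth gives -19; bid 4 gives -4 > -19. Violating.
Others bid (4, 19, 4): truth gives -19; bid 4 gives -4 > -19. Violating.
Others bid (4, 4, 7): truth gives 0; no alternative beats it.
Others bid (4, 7, 4): truth gives 0; no alternative beats it.
(Checking all 27 profiles: 20 have a profitable deviation, 7 do not.)

20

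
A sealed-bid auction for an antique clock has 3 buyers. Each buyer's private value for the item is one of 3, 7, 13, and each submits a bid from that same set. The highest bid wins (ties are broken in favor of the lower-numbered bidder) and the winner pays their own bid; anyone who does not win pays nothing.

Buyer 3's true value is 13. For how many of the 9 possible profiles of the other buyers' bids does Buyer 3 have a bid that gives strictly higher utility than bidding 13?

Others bid (3, 3): truth gives 0; bid 7 gives 6 > 0. Violating.
Others bid (3, 7): truth gives 0; no alternative beats it.
Others bid (3, 13): truth gives 0; no alternative beats it.
(Checking all 9 profiles: 1 has a profitable deviation, 8 do not.)

1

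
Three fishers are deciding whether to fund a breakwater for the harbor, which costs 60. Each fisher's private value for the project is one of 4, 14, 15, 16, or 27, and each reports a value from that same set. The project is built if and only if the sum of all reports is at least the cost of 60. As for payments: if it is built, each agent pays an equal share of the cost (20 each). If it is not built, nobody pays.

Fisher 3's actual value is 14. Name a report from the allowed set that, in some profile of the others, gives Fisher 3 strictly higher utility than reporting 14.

Suppose Fisher 1 reports 27 and Fisher 2 reports 27.
Report 14: project built, pays 20, utility 14 - 20 = -6.
Report 4: project not built, utility 0.
So reporting 4 beats truth here (0 > -6).

4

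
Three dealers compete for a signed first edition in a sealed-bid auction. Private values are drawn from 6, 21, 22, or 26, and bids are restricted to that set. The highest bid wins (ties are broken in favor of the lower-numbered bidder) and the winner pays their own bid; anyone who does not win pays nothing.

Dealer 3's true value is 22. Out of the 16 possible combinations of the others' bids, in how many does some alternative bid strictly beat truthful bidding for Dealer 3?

Others bid (6, 6): truth gives 0; bid 21 gives 1 > 0. Violating.
Others bid (6, 21): truth gives 0; no alternative beats it.
Others bid (6, 22): truth gives 0; no alternative beats it.
(Checking all 16 profiles: 1 has a profitable deviation, 15 do not.)

1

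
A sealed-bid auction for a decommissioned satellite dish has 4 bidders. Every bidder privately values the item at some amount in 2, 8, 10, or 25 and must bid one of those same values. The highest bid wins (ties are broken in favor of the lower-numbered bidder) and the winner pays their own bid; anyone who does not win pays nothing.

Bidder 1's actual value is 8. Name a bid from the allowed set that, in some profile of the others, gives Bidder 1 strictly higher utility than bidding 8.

Suppose Bidder 2 bids 2, Bidder 3 bids 2 and Bidder 4 bids 2.
Bid 8: wins, pays 8, utility 8 - 8 = 0.
Bid 2: wins, pays 2, utility 8 - 2 = 6.
So bidding 2 beats truth here (6 > 0).

2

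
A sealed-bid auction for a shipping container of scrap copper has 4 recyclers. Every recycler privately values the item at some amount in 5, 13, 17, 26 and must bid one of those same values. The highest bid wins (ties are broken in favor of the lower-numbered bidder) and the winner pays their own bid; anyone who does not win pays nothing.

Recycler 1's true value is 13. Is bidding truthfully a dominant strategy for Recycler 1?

No

Consider the case where Recycler 2 bids 5, Recycler 3 bids 5 and Recycler 4 bids 5.
Truthful bid 13: wins, pays 13, utility 13 - 13 = 0.
Bid 5 instead: wins, pays 5, utility 13 - 5 = 8.
Since 8 > 0, bidding 5 is strictly better here, so truthful bidding is not dominant.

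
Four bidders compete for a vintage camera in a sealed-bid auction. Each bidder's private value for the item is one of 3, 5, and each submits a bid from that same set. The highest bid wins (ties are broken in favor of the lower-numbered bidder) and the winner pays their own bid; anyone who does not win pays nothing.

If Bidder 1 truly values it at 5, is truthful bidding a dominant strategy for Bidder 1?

Consider the case where Bidder 2 bids 3, Bidder 3 bids 3 and Bidder 4 bids 3.
Truthful bid 5: wins, pays 5, utility 5 - 5 = 0.
Bid 3 instead: wins, pays 3, utility 5 - 3 = 2.
Since 2 > 0, bidding 3 is strictly better here, so truthful bidding is not dominant.

No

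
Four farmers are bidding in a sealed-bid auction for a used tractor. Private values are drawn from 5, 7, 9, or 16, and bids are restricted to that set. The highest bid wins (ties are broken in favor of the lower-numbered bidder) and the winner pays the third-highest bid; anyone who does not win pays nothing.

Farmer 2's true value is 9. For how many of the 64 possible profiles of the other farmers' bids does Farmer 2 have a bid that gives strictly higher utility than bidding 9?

Others bid (5, 5, 16): truth gives 0; bid 16 gives 4 > 0. Violating.
Others bid (5, 7, 16): truth gives 0; bid 16 gives 2 > 0. Violating.
Others bid (5, 16, 5): truth gives 0; bid 16 gives 4 > 0. Violating.
Others bid (5, 16, 7): truth gives 0; bid 16 gives 2 > 0. Violating.
Others bid (5, 5, 5): truth gives 4; no alternative beats it.
Others bid (5, 5, 7): truth gives 4; no alternative beats it.
(Checking all 64 profiles: 12 have a profitable deviation, 52 do not.)

12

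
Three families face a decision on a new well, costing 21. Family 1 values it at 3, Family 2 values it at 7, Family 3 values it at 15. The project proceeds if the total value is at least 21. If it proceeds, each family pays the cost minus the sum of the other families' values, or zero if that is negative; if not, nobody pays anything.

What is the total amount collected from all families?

Total value 25 ≥ cost 21, so it is built.
Family 1: others sum to 22; max(0, 21 - 22) = 0.
Family 2: others sum to 18; max(0, 21 - 18) = 3.
Family 3: others sum to 10; max(0, 21 - 10) = 11.
Total collected = 0 + 3 + 11 = 14.

14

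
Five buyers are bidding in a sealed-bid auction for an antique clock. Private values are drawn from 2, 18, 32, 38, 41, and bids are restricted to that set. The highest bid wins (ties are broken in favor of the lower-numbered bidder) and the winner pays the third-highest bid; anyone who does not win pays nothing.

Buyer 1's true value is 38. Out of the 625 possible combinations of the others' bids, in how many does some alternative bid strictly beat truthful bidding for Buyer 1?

Others bid (2, 2, 2, 41): truth gives 0; bid 41 gives 36 > 0. Violating.
Others bid (2, 2, 18, 41): truth gives 0; bid 41 gives 20 > 0. Violating.
Others bid (2, 2, 32, 41): truth gives 0; bid 41 gives 6 > 0. Violating.
Others bid (2, 2, 41, 2): truth gives 0; bid 41 gives 36 > 0. Violating.
Others bid (2, 2, 2, 2): truth gives 36; no alternative beats it.
Others bid (2, 2, 2, 18): truth gives 36; no alternative beats it.
(Checking all 625 profiles: 108 have a profitable deviation, 517 do not.)

108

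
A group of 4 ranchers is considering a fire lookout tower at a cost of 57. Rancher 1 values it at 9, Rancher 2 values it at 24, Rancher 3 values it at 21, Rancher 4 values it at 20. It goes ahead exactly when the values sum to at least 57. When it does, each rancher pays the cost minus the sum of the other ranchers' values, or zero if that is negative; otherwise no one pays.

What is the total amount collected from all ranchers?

14

Total value 74 ≥ cost 57, so it is built.
Rancher 1: others sum to 65; max(0, 57 - 65) = 0.
Rancher 2: others sum to 50; max(0, 57 - 50) = 7.
Rancher 3: others sum to 53; max(0, 57 - 53) = 4.
Rancher 4: others sum to 54; max(0, 57 - 54) = 3.
Total collected = 0 + 7 + 4 + 3 = 14.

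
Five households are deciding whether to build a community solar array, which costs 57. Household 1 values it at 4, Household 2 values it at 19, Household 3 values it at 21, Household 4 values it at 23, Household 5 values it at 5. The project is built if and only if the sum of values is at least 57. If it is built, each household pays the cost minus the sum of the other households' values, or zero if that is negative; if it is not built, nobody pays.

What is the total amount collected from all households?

Total value 72 ≥ cost 57, so it is built.
Household 1: others sum to 68; max(0, 57 - 68) = 0.
Household 2: others sum to 53; max(0, 57 - 53) = 4.
Household 3: others sum to 51; max(0, 57 - 51) = 6.
Household 4: others sum to 49; max(0, 57 - 49) = 8.
Household 5: others sum to 67; max(0, 57 - 67) = 0.
Total collected = 0 + 4 + 6 + 8 + 0 = 18.

18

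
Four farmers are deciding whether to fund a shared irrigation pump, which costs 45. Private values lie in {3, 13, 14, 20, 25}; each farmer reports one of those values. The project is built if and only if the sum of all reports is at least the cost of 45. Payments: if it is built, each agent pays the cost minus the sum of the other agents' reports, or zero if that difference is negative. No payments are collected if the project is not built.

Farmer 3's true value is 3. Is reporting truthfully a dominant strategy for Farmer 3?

Yes

Check each profile of the others' reports and compare truth against every alternative report.
Others report (3, 13, 20): truth gives 0, best alternative gives -6.
Others report (3, 20, 13): truth gives 0, best alternative gives -6.
Others report (13, 3, 20): truth gives 0, best alternative gives -6.
Others report (13, 20, 3): truth gives 0, best alternative gives -6.
Others report (20, 3, 13): truth gives 0, best alternative gives -6.
Others report (20, 13, 3): truth gives 0, best alternative gives -6.
(Remaining 119 profiles checked similarly; truth is weakly best in each.)
In every case the truthful report is at least as good as any alternative, so it is a dominant strategy.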